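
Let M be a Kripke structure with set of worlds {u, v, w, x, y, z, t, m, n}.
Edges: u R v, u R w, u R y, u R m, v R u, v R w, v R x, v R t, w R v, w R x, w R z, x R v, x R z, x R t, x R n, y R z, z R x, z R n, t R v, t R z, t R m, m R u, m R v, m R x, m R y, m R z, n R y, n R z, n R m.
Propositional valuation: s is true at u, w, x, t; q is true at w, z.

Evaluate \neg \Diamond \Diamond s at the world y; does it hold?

At y: \Diamond \Diamond s is true, so \neg \Diamond \Diamond s is false.
  At y: \Diamond \Diamond s requires \Diamond s at some successor in {z}.
    \Diamond s holds at z, so \Diamond \Diamond s is true at y.
      At z: \Diamond s requires s at some successor in {x, n}.
        s holds at x, so \Diamond s is true at z.

No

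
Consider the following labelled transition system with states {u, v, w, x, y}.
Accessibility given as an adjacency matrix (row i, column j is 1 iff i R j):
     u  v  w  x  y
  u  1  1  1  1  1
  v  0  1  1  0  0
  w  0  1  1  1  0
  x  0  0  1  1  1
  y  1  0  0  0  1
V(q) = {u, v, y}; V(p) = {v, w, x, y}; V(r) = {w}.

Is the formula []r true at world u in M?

No

Recall that []ψ holds at a world iff ψ holds at every accessible world, and <>ψ holds iff ψ holds at some accessible world.
At u: []r requires r at every successor {u, v, w, x, y}.
  r fails at u, so []r is false at u.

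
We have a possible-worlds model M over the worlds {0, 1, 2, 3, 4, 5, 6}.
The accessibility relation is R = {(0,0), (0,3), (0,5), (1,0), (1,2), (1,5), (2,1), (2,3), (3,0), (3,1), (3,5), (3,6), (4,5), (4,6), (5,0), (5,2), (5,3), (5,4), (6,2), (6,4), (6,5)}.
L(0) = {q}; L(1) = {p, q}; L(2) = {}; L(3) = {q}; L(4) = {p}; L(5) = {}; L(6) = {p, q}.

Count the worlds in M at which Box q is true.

Recall that Box ψ holds at a world iff ψ holds at every accessible world, and Dia ψ holds iff ψ holds at some accessible world.
Let φ = Box q. Evaluate φ at each world:
  0 (successors {0, 3, 5}): φ is false.
  1 (successors {0, 2, 5}): φ is false.
  2 (successors {1, 3}): φ is true.
  3 (successors {0, 1, 5, 6}): φ is false.
  4 (successors {5, 6}): φ is false.
  5 (successors {0, 2, 3, 4}): φ is false.
  6 (successors {2, 4, 5}): φ is false.
For instance, at 5:
  At 5: Box q requires q at every successor {0, 2, 3, 4}.
    q fails at 2, so Box q is false at 5.
Satisfying worlds: {2}

1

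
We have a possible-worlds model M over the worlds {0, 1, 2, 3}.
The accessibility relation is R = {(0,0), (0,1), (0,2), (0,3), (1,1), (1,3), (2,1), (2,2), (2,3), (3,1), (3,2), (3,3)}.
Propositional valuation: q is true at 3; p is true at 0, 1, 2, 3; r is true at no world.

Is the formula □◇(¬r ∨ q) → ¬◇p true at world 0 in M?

No

Recall that □ψ holds at a world iff ψ holds at every accessible world, and ◇ψ holds iff ψ holds at some accessible world.
At 0: □◇(¬r ∨ q) is true, ¬◇p is false, so □◇(¬r ∨ q) → ¬◇p is false.
  At 0: □◇(¬r ∨ q) requires ◇(¬r ∨ q) at every successor {0, 1, 2, 3}.
    At 0: ◇(¬r ∨ q) is true.
    At 1: ◇(¬r ∨ q) is true.
    At 2: ◇(¬r ∨ q) is true.
    At 3: ◇(¬r ∨ q) is true.
  So □◇(¬r ∨ q) is true at 0.
  At 0: ◇p is true, so ¬◇p is false.
    At 0: ◇p requires p at some successor in {0, 1, 2, 3}.
      p holds at 0, so ◇p is true at 0.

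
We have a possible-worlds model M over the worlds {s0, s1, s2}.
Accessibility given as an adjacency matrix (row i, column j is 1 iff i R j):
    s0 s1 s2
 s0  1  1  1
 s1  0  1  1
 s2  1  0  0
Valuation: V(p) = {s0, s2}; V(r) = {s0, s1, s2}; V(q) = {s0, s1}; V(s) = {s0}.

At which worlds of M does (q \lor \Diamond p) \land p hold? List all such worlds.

s0, s2

Let φ = (q \lor \Diamond p) \land p. Evaluate φ at each world:
  s0 (successors {s0, s1, s2}): φ is true.
  s1 (successors {s1, s2}): φ is false.
  s2 (successors {s0}): φ is true.
For instance, at s0:
  At s0: q \lor \Diamond p is true, p is true, so (q \lor \Diamond p) \land p is true.
    At s0: q is true, \Diamond p is true, so q \lor \Diamond p is true.
      At s0: \Diamond p requires p at some successor in {s0, s1, s2}.
        p holds at s0, so \Diamond p is true at s0.
Satisfying worlds: {s0, s2}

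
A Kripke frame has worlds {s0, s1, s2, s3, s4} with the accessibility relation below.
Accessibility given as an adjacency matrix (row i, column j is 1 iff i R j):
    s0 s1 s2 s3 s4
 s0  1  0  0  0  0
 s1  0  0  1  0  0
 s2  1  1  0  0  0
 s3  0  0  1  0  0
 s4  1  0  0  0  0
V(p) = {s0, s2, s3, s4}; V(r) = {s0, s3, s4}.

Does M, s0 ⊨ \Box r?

At s0: \Box r requires r at every successor {s0}.
  At s0: r is true.
So \Box r is true at s0.

Yes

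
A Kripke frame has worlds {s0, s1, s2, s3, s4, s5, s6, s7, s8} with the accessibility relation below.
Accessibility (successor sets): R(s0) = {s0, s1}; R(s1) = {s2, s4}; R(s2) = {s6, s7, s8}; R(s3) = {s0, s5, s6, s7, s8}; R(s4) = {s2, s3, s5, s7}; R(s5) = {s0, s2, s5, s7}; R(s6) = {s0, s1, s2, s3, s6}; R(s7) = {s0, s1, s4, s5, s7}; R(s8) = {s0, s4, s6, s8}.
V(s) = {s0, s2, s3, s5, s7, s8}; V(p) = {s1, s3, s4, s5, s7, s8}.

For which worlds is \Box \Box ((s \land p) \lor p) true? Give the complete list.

none

Let φ = \Box \Box ((s \land p) \lor p). Evaluate φ at each world:
  s0 (successors {s0, s1}): φ is false.
  s1 (successors {s2, s4}): φ is false.
  s2 (successors {s6, s7, s8}): φ is false.
  s3 (successors {s0, s5, s6, s7, s8}): φ is false.
  s4 (successors {s2, s3, s5, s7}): φ is false.
  s5 (successors {s0, s2, s5, s7}): φ is false.
  s6 (successors {s0, s1, s2, s3, s6}): φ is false.
  s7 (successors {s0, s1, s4, s5, s7}): φ is false.
  s8 (successors {s0, s4, s6, s8}): φ is false.
For instance, at s6:
  At s6: \Box \Box ((s \land p) \lor p) requires \Box ((s \land p) \lor p) at every successor {s0, s1, s2, s3, s6}.
    \Box ((s \land p) \lor p) fails at s0, so \Box \Box ((s \land p) \lor p) is false at s6.
      At s0: \Box ((s \land p) \lor p) requires (s \land p) \lor p at every successor {s0, s1}.
        (s \land p) \lor p fails at s0, so \Box ((s \land p) \lor p) is false at s0.
Satisfying worlds: none.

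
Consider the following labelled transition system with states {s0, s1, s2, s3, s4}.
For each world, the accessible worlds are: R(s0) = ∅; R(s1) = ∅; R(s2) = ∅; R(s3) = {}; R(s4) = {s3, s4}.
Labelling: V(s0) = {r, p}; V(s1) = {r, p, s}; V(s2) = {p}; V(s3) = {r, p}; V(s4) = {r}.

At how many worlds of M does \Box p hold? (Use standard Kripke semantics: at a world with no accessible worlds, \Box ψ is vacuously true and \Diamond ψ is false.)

4

Let φ = \Box p. Evaluate φ at each world:
  s0 (successors ∅): φ is true.
  s1 (successors ∅): φ is true.
  s2 (successors ∅): φ is true.
  s3 (successors ∅): φ is true.
  s4 (successors {s3, s4}): φ is false.
For instance, at s4:
  At s4: \Box p requires p at every successor {s3, s4}.
    p fails at s4, so \Box p is false at s4.
Satisfying worlds: {s0, s1, s2, s3}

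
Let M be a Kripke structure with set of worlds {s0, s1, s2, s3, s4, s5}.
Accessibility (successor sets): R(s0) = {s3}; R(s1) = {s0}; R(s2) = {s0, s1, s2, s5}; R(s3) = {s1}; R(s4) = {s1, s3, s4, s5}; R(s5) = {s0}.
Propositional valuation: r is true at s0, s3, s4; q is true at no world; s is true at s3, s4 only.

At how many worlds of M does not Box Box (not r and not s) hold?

Recall that Box ψ holds at a world iff ψ holds at every accessible world, and Dia ψ holds iff ψ holds at some accessible world.
Let φ = not Box Box (not r and not s). Evaluate φ at each world:
  s0 (successors {s3}): φ is false.
  s1 (successors {s0}): φ is true.
  s2 (successors {s0, s1, s2, s5}): φ is true.
  s3 (successors {s1}): φ is true.
  s4 (successors {s1, s3, s4, s5}): φ is true.
  s5 (successors {s0}): φ is true.
For instance, at s2:
  At s2: Box Box (not r and not s) is false, so not Box Box (not r and not s) is true.
    At s2: Box Box (not r and not s) requires Box (not r and not s) at every successor {s0, s1, s2, s5}.
      Box (not r and not s) fails at s0, so Box Box (not r and not s) is false at s2.
Satisfying worlds: {s1, s2, s3, s4, s5}

5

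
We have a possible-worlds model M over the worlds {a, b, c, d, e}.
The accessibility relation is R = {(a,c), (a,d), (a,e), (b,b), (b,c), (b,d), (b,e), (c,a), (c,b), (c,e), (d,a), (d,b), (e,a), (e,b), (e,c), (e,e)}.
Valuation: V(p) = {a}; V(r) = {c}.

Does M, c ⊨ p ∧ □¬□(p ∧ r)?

Recall that □ψ holds at a world iff ψ holds at every accessible world, and ◇ψ holds iff ψ holds at some accessible world.
At c: p is false, □¬□(p ∧ r) is true, so p ∧ □¬□(p ∧ r) is false.
  At c: □¬□(p ∧ r) requires ¬□(p ∧ r) at every successor {a, b, e}.
      At a: □(p ∧ r) is false, so ¬□(p ∧ r) is true.
      At b: □(p ∧ r) is false, so ¬□(p ∧ r) is true.
      At e: □(p ∧ r) is false, so ¬□(p ∧ r) is true.
  So □¬□(p ∧ r) is true at c.

No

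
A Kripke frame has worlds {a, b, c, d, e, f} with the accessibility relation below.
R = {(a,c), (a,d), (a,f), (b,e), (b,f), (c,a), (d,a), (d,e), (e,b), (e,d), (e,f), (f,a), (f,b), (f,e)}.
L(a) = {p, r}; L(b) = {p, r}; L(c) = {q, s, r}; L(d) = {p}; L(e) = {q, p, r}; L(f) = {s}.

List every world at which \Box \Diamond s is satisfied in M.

c, d, f

Let φ = \Box \Diamond s. Evaluate φ at each world:
  a (successors {c, d, f}): φ is false.
  b (successors {e, f}): φ is false.
  c (successors {a}): φ is true.
  d (successors {a, e}): φ is true.
  e (successors {b, d, f}): φ is false.
  f (successors {a, b, e}): φ is true.
For instance, at e:
  At e: \Box \Diamond s requires \Diamond s at every successor {b, d, f}.
    \Diamond s fails at d, so \Box \Diamond s is false at e.
      At d: \Diamond s requires s at some successor in {a, e}.
        At a: s is false.
        At e: s is false.
      So \Diamond s is false at d.
Satisfying worlds: {c, d, f}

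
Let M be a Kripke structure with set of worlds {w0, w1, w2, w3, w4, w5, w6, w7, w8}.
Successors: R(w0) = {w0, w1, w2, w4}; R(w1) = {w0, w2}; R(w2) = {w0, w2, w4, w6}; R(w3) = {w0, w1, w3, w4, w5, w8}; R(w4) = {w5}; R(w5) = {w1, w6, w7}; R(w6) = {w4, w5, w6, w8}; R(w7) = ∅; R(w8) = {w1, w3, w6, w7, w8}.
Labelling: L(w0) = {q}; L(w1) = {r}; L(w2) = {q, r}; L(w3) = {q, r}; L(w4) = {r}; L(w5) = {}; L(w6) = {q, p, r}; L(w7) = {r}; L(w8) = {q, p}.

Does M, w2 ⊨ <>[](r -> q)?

Yes

Recall that []ψ holds at a world iff ψ holds at every accessible world, and <>ψ holds iff ψ holds at some accessible world.
At w2: <>[](r -> q) requires [](r -> q) at some successor in {w0, w2, w4, w6}.
  [](r -> q) holds at w4, so <>[](r -> q) is true at w2.
    At w4: [](r -> q) requires r -> q at every successor {w5}.
      At w5: r -> q is true.
    So [](r -> q) is true at w4.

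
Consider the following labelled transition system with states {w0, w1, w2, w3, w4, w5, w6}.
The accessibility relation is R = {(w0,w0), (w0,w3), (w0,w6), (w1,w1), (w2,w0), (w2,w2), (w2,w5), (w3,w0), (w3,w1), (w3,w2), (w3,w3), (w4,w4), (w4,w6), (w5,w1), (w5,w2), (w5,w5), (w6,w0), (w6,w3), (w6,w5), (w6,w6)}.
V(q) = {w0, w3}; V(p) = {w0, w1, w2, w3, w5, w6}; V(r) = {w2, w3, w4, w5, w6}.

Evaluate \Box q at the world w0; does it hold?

No

Recall that \Box ψ holds at a world iff ψ holds at every accessible world, and \Diamond ψ holds iff ψ holds at some accessible world.
At w0: \Box q requires q at every successor {w0, w3, w6}.
  q fails at w6, so \Box q is false at w0.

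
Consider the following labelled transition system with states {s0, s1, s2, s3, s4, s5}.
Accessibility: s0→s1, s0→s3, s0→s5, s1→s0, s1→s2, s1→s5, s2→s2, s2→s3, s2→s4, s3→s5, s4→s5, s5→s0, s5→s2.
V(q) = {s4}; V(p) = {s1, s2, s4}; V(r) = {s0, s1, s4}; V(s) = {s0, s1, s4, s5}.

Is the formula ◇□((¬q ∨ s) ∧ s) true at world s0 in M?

Yes

At s0: ◇□((¬q ∨ s) ∧ s) requires □((¬q ∨ s) ∧ s) at some successor in {s1, s3, s5}.
  □((¬q ∨ s) ∧ s) holds at s3, so ◇□((¬q ∨ s) ∧ s) is true at s0.
    At s3: □((¬q ∨ s) ∧ s) requires (¬q ∨ s) ∧ s at every successor {s5}.
      At s5: (¬q ∨ s) ∧ s is true.
    So □((¬q ∨ s) ∧ s) is true at s3.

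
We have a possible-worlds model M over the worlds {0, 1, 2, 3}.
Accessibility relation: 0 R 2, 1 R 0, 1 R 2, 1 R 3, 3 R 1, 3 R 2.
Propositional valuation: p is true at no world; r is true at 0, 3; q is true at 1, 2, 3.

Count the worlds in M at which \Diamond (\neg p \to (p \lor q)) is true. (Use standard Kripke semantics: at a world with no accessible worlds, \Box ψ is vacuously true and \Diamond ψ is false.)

3

Recall that \Diamond ψ holds at a world iff ψ holds at some accessible world.
Let φ = \Diamond (\neg p \to (p \lor q)). Evaluate φ at each world:
  0 (successors {2}): φ is true.
  1 (successors {0, 2, 3}): φ is true.
  2 (successors ∅): φ is false.
  3 (successors {1, 2}): φ is true.
For instance, at 0:
  At 0: \Diamond (\neg p \to (p \lor q)) requires \neg p \to (p \lor q) at some successor in {2}.
    \neg p \to (p \lor q) holds at 2, so \Diamond (\neg p \to (p \lor q)) is true at 0.
Satisfying worlds: {0, 1, 3}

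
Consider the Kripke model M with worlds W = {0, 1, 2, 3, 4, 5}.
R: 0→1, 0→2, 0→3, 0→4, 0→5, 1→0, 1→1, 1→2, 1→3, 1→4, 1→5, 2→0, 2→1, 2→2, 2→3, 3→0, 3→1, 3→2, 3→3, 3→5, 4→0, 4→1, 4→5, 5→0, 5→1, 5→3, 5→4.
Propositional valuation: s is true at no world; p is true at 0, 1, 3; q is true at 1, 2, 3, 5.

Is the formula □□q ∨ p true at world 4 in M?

No

At 4: □□q is false, p is false, so □□q ∨ p is false.
  At 4: □□q requires □q at every successor {0, 1, 5}.
    □q fails at 0, so □□q is false at 4.
      At 0: □q requires q at every successor {1, 2, 3, 4, 5}.
        q fails at 4, so □q is false at 0.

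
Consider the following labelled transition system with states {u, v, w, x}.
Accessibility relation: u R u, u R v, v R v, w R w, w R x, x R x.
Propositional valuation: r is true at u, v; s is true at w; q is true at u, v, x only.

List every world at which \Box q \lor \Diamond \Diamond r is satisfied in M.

u, v, x

Recall that \Box ψ holds at a world iff ψ holds at every accessible world, and \Diamond ψ holds iff ψ holds at some accessible world.
Let φ = \Box q \lor \Diamond \Diamond r. Evaluate φ at each world:
  u (successors {u, v}): φ is true.
  v (successors {v}): φ is true.
  w (successors {w, x}): φ is false.
  x (successors {x}): φ is true.
For instance, at x:
  At x: \Box q is true, \Diamond \Diamond r is false, so \Box q \lor \Diamond \Diamond r is true.
    At x: \Box q requires q at every successor {x}.
      At x: q is true.
    So \Box q is true at x.
    At x: \Diamond \Diamond r requires \Diamond r at some successor in {x}.
      At x: \Diamond r is false.
    So \Diamond \Diamond r is false at x.
Satisfying worlds: {u, v, x}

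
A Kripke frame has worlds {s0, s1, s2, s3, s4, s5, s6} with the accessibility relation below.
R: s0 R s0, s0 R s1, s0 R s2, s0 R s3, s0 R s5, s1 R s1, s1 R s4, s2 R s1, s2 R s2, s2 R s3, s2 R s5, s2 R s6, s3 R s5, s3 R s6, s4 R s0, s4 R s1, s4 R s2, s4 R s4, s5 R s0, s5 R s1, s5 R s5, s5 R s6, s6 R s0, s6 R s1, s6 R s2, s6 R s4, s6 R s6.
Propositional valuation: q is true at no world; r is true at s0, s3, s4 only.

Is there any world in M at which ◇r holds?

Yes

Let φ = ◇r. Evaluate φ at each world:
  s0 (successors {s0, s1, s2, s3, s5}): φ is true.
  s1 (successors {s1, s4}): φ is true.
  s2 (successors {s1, s2, s3, s5, s6}): φ is true.
  s3 (successors {s5, s6}): φ is false.
  s4 (successors {s0, s1, s2, s4}): φ is true.
  s5 (successors {s0, s1, s5, s6}): φ is true.
  s6 (successors {s0, s1, s2, s4, s6}): φ is true.
Detail at s0 (witness):
  At s0: ◇r requires r at some successor in {s0, s1, s2, s3, s5}.
    r holds at s0, so ◇r is true at s0.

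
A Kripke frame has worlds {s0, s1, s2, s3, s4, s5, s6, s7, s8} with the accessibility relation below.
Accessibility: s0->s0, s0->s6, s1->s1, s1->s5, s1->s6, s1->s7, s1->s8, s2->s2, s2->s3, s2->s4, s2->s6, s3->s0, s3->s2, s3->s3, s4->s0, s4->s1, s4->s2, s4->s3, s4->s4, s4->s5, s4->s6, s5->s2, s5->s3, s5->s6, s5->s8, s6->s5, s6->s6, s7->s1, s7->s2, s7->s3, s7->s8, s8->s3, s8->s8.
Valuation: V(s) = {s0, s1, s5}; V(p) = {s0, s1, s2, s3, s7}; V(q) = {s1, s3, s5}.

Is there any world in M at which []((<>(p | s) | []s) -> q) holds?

No

Let φ = []((<>(p | s) | []s) -> q). Evaluate φ at each world:
  s0 (successors {s0, s6}): φ is false.
  s1 (successors {s1, s5, s6, s7, s8}): φ is false.
  s2 (successors {s2, s3, s4, s6}): φ is false.
  s3 (successors {s0, s2, s3}): φ is false.
  s4 (successors {s0, s1, s2, s3, s4, s5, s6}): φ is false.
  s5 (successors {s2, s3, s6, s8}): φ is false.
  s6 (successors {s5, s6}): φ is false.
  s7 (successors {s1, s2, s3, s8}): φ is false.
  s8 (successors {s3, s8}): φ is false.
For instance, at s4:
  At s4: []((<>(p | s) | []s) -> q) requires (<>(p | s) | []s) -> q at every successor {s0, s1, s2, s3, s4, s5, s6}.
    (<>(p | s) | []s) -> q fails at s0, so []((<>(p | s) | []s) -> q) is false at s4.
      At s0: <>(p | s) | []s is true, q is false, so (<>(p | s) | []s) -> q is false.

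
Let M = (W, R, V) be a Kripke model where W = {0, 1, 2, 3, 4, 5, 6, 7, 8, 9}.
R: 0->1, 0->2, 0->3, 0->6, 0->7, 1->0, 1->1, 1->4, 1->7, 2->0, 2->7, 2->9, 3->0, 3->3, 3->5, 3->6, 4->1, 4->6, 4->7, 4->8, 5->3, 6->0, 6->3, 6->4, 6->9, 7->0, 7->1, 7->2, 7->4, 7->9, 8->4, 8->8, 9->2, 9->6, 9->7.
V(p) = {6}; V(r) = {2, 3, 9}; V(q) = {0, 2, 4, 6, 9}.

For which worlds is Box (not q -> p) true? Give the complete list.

Recall that Box ψ holds at a world iff ψ holds at every accessible world, and Dia ψ holds iff ψ holds at some accessible world.
Let φ = Box (not q -> p). Evaluate φ at each world:
  0 (successors {1, 2, 3, 6, 7}): φ is false.
  1 (successors {0, 1, 4, 7}): φ is false.
  2 (successors {0, 7, 9}): φ is false.
  3 (successors {0, 3, 5, 6}): φ is false.
  4 (successors {1, 6, 7, 8}): φ is false.
  5 (successors {3}): φ is false.
  6 (successors {0, 3, 4, 9}): φ is false.
  7 (successors {0, 1, 2, 4, 9}): φ is false.
  8 (successors {4, 8}): φ is false.
  9 (successors {2, 6, 7}): φ is false.
For instance, at 9:
  At 9: Box (not q -> p) requires not q -> p at every successor {2, 6, 7}.
    not q -> p fails at 7, so Box (not q -> p) is false at 9.
Satisfying worlds: none.

none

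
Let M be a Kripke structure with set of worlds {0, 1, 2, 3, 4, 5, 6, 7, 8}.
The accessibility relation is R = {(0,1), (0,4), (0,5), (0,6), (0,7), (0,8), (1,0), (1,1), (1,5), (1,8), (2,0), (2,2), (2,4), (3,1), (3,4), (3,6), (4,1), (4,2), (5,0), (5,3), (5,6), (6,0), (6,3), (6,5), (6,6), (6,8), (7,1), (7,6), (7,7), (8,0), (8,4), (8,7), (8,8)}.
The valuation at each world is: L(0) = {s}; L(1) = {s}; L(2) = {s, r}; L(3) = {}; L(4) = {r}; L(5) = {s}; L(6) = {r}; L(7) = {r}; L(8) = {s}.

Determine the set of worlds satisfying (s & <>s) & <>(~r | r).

0, 1, 2, 5, 8

Recall that <>ψ holds at a world iff ψ holds at some accessible world.
Let φ = (s & <>s) & <>(~r | r). Evaluate φ at each world:
  0 (successors {1, 4, 5, 6, 7, 8}): φ is true.
  1 (successors {0, 1, 5, 8}): φ is true.
  2 (successors {0, 2, 4}): φ is true.
  3 (successors {1, 4, 6}): φ is false.
  4 (successors {1, 2}): φ is false.
  5 (successors {0, 3, 6}): φ is true.
  6 (successors {0, 3, 5, 6, 8}): φ is false.
  7 (successors {1, 6, 7}): φ is false.
  8 (successors {0, 4, 7, 8}): φ is true.
For instance, at 0:
  At 0: s & <>s is true, <>(~r | r) is true, so (s & <>s) & <>(~r | r) is true.
    At 0: s is true, <>s is true, so s & <>s is true.
      At 0: <>s requires s at some successor in {1, 4, 5, 6, 7, 8}.
        s holds at 1, so <>s is true at 0.
    At 0: <>(~r | r) requires ~r | r at some successor in {1, 4, 5, 6, 7, 8}.
      ~r | r holds at 1, so <>(~r | r) is true at 0.
Satisfying worlds: {0, 1, 2, 5, 8}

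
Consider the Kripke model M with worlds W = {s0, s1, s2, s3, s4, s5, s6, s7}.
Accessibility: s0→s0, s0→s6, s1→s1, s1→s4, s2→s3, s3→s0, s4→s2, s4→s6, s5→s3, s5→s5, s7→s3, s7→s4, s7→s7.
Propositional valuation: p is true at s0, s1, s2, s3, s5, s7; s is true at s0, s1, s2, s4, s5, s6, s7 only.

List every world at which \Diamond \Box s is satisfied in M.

Recall that \Box ψ holds at a world iff ψ holds at every accessible world, and \Diamond ψ holds iff ψ holds at some accessible world.
Let φ = \Diamond \Box s. Evaluate φ at each world:
  s0 (successors {s0, s6}): φ is true.
  s1 (successors {s1, s4}): φ is true.
  s2 (successors {s3}): φ is true.
  s3 (successors {s0}): φ is true.
  s4 (successors {s2, s6}): φ is true.
  s5 (successors {s3, s5}): φ is true.
  s6 (successors ∅): φ is false.
  s7 (successors {s3, s4, s7}): φ is true.
For instance, at s5:
  At s5: \Diamond \Box s requires \Box s at some successor in {s3, s5}.
    \Box s holds at s3, so \Diamond \Box s is true at s5.
      At s3: \Box s requires s at every successor {s0}.
        At s0: s is true.
      So \Box s is true at s3.
Satisfying worlds: {s0, s1, s2, s3, s4, s5, s7}

s0, s1, s2, s3, s4, s5, s7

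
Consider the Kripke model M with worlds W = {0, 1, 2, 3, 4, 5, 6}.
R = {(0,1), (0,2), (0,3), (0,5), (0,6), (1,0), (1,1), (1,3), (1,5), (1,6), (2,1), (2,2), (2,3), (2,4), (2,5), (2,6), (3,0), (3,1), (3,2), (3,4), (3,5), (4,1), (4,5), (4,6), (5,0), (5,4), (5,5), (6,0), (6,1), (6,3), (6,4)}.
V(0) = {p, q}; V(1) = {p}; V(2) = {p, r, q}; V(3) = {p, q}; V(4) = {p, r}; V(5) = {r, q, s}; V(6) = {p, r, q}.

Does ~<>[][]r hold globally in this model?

Recall that []ψ holds at a world iff ψ holds at every accessible world, and <>ψ holds iff ψ holds at some accessible world.
Let φ = ~<>[][]r. Evaluate φ at each world:
  0 (successors {1, 2, 3, 5, 6}): φ is true.
  1 (successors {0, 1, 3, 5, 6}): φ is true.
  2 (successors {1, 2, 3, 4, 5, 6}): φ is true.
  3 (successors {0, 1, 2, 4, 5}): φ is true.
  4 (successors {1, 5, 6}): φ is true.
  5 (successors {0, 4, 5}): φ is true.
  6 (successors {0, 1, 3, 4}): φ is true.
For instance, at 1:
  At 1: <>[][]r is false, so ~<>[][]r is true.
    At 1: <>[][]r requires [][]r at some successor in {0, 1, 3, 5, 6}.
      At 0: [][]r is false.
      At 1: [][]r is false.
      At 3: [][]r is false.
      At 5: [][]r is false.
      At 6: [][]r is false.
    So <>[][]r is false at 1.

Yes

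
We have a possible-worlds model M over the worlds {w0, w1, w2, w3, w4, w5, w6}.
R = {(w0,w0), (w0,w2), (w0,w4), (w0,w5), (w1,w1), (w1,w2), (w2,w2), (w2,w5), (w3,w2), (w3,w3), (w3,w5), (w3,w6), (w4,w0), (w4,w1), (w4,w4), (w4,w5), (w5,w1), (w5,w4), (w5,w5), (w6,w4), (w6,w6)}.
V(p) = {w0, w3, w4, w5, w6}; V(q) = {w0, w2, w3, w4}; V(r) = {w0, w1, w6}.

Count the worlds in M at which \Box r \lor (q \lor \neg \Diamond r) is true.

4

Let φ = \Box r \lor (q \lor \neg \Diamond r). Evaluate φ at each world:
  w0 (successors {w0, w2, w4, w5}): φ is true.
  w1 (successors {w1, w2}): φ is false.
  w2 (successors {w2, w5}): φ is true.
  w3 (successors {w2, w3, w5, w6}): φ is true.
  w4 (successors {w0, w1, w4, w5}): φ is true.
  w5 (successors {w1, w4, w5}): φ is false.
  w6 (successors {w4, w6}): φ is false.
For instance, at w5:
  At w5: \Box r is false, q \lor \neg \Diamond r is false, so \Box r \lor (q \lor \neg \Diamond r) is false.
    At w5: \Box r requires r at every successor {w1, w4, w5}.
      r fails at w4, so \Box r is false at w5.
    At w5: q is false, \neg \Diamond r is false, so q \lor \neg \Diamond r is false.
      At w5: \Diamond r is true, so \neg \Diamond r is false.
Satisfying worlds: {w0, w2, w3, w4}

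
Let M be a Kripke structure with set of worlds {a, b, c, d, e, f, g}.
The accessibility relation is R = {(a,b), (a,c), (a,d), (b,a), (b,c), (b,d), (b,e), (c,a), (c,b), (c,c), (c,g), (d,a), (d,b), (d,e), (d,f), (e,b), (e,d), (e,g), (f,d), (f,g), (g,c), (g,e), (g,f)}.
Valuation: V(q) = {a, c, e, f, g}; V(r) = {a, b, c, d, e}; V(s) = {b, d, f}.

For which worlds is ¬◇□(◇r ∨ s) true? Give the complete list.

Let φ = ¬◇□(◇r ∨ s). Evaluate φ at each world:
  a (successors {b, c, d}): φ is false.
  b (successors {a, c, d, e}): φ is false.
  c (successors {a, b, c, g}): φ is false.
  d (successors {a, b, e, f}): φ is false.
  e (successors {b, d, g}): φ is false.
  f (successors {d, g}): φ is false.
  g (successors {c, e, f}): φ is false.
For instance, at f:
  At f: ◇□(◇r ∨ s) is true, so ¬◇□(◇r ∨ s) is false.
    At f: ◇□(◇r ∨ s) requires □(◇r ∨ s) at some successor in {d, g}.
      □(◇r ∨ s) holds at d, so ◇□(◇r ∨ s) is true at f.
Satisfying worlds: none.

none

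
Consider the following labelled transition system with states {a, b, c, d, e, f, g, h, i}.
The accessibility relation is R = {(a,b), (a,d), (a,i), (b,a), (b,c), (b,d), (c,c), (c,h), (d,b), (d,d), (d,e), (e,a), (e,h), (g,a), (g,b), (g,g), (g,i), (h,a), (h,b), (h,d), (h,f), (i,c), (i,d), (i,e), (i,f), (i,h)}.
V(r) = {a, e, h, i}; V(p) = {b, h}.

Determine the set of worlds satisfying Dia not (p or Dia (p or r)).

h, i

Let φ = Dia not (p or Dia (p or r)). Evaluate φ at each world:
  a (successors {b, d, i}): φ is false.
  b (successors {a, c, d}): φ is false.
  c (successors {c, h}): φ is false.
  d (successors {b, d, e}): φ is false.
  e (successors {a, h}): φ is false.
  f (successors ∅): φ is false.
  g (successors {a, b, g, i}): φ is false.
  h (successors {a, b, d, f}): φ is true.
  i (successors {c, d, e, f, h}): φ is true.
For instance, at d:
  At d: Dia not (p or Dia (p or r)) requires not (p or Dia (p or r)) at some successor in {b, d, e}.
    At b: not (p or Dia (p or r)) is false.
    At d: not (p or Dia (p or r)) is false.
    At e: not (p or Dia (p or r)) is false.
  So Dia not (p or Dia (p or r)) is false at d.
Satisfying worlds: {h, i}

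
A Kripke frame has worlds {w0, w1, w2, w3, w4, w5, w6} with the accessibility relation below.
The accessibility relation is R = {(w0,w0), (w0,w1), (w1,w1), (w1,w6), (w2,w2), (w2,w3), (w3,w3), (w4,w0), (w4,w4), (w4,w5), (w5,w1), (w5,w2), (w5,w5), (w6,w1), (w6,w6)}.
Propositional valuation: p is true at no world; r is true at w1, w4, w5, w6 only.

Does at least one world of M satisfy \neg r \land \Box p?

Recall that \Box ψ holds at a world iff ψ holds at every accessible world, and \Diamond ψ holds iff ψ holds at some accessible world.
Let φ = \neg r \land \Box p. Evaluate φ at each world:
  w0 (successors {w0, w1}): φ is false.
  w1 (successors {w1, w6}): φ is false.
  w2 (successors {w2, w3}): φ is false.
  w3 (successors {w3}): φ is false.
  w4 (successors {w0, w4, w5}): φ is false.
  w5 (successors {w1, w2, w5}): φ is false.
  w6 (successors {w1, w6}): φ is false.
For instance, at w6:
  At w6: \neg r is false, \Box p is false, so \neg r \land \Box p is false.
    At w6: \Box p requires p at every successor {w1, w6}.
      p fails at w1, so \Box p is false at w6.

No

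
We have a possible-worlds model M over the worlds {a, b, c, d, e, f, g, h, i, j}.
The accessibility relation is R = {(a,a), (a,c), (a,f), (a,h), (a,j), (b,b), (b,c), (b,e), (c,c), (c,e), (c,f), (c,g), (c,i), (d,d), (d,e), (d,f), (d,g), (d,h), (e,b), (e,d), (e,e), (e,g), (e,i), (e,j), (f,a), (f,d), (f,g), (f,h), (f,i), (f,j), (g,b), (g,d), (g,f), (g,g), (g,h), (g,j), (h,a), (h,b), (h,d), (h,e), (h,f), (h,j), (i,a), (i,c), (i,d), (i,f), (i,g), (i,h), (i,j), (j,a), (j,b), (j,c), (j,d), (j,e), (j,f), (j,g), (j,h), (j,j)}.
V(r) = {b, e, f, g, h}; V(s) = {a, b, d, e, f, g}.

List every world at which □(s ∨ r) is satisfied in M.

Let φ = □(s ∨ r). Evaluate φ at each world:
  a (successors {a, c, f, h, j}): φ is false.
  b (successors {b, c, e}): φ is false.
  c (successors {c, e, f, g, i}): φ is false.
  d (successors {d, e, f, g, h}): φ is true.
  e (successors {b, d, e, g, i, j}): φ is false.
  f (successors {a, d, g, h, i, j}): φ is false.
  g (successors {b, d, f, g, h, j}): φ is false.
  h (successors {a, b, d, e, f, j}): φ is false.
  i (successors {a, c, d, f, g, h, j}): φ is false.
  j (successors {a, b, c, d, e, f, g, h, j}): φ is false.
For instance, at b:
  At b: □(s ∨ r) requires s ∨ r at every successor {b, c, e}.
    s ∨ r fails at c, so □(s ∨ r) is false at b.
Satisfying worlds: {d}

d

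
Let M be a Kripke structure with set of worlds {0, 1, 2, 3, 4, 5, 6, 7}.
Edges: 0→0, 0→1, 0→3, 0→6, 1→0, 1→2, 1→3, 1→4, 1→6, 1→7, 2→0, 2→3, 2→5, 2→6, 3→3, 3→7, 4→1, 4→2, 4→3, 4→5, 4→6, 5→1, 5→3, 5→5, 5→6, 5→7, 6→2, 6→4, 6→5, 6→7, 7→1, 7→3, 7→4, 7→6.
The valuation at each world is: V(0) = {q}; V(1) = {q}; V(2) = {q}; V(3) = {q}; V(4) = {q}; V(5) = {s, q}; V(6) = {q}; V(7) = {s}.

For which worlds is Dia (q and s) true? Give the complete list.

Let φ = Dia (q and s). Evaluate φ at each world:
  0 (successors {0, 1, 3, 6}): φ is false.
  1 (successors {0, 2, 3, 4, 6, 7}): φ is false.
  2 (successors {0, 3, 5, 6}): φ is true.
  3 (successors {3, 7}): φ is false.
  4 (successors {1, 2, 3, 5, 6}): φ is true.
  5 (successors {1, 3, 5, 6, 7}): φ is true.
  6 (successors {2, 4, 5, 7}): φ is true.
  7 (successors {1, 3, 4, 6}): φ is false.
For instance, at 5:
  At 5: Dia (q and s) requires q and s at some successor in {1, 3, 5, 6, 7}.
    q and s holds at 5, so Dia (q and s) is true at 5.
Satisfying worlds: {2, 4, 5, 6}

2, 4, 5, 6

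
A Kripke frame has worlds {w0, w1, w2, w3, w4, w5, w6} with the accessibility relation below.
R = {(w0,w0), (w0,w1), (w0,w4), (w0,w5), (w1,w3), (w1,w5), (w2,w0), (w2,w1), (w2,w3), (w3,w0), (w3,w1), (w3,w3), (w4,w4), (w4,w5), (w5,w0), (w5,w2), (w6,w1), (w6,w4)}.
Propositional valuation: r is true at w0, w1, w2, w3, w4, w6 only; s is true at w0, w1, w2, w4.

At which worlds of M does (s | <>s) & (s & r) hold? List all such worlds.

Let φ = (s | <>s) & (s & r). Evaluate φ at each world:
  w0 (successors {w0, w1, w4, w5}): φ is true.
  w1 (successors {w3, w5}): φ is true.
  w2 (successors {w0, w1, w3}): φ is true.
  w3 (successors {w0, w1, w3}): φ is false.
  w4 (successors {w4, w5}): φ is true.
  w5 (successors {w0, w2}): φ is false.
  w6 (successors {w1, w4}): φ is false.
For instance, at w5:
  At w5: s | <>s is true, s & r is false, so (s | <>s) & (s & r) is false.
    At w5: s is false, <>s is true, so s | <>s is true.
      At w5: <>s requires s at some successor in {w0, w2}.
        s holds at w0, so <>s is true at w5.
Satisfying worlds: {w0, w1, w2, w4}

w0, w1, w2, w4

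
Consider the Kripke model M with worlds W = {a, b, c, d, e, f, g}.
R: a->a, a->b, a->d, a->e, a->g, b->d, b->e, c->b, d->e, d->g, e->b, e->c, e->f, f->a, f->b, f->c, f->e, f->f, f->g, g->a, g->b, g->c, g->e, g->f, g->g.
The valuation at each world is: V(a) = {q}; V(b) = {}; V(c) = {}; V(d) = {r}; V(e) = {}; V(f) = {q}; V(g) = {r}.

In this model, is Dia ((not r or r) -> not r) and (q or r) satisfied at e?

No

Recall that Dia ψ holds at a world iff ψ holds at some accessible world.
At e: Dia ((not r or r) -> not r) is true, q or r is false, so Dia ((not r or r) -> not r) and (q or r) is false.
  At e: Dia ((not r or r) -> not r) requires (not r or r) -> not r at some successor in {b, c, f}.
    (not r or r) -> not r holds at b, so Dia ((not r or r) -> not r) is true at e.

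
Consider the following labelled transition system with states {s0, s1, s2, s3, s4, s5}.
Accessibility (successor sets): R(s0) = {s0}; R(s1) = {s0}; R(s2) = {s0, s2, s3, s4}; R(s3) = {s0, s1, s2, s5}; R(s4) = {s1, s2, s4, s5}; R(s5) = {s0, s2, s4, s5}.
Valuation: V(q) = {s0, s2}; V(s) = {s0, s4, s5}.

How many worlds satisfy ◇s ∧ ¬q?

Let φ = ◇s ∧ ¬q. Evaluate φ at each world:
  s0 (successors {s0}): φ is false.
  s1 (successors {s0}): φ is true.
  s2 (successors {s0, s2, s3, s4}): φ is false.
  s3 (successors {s0, s1, s2, s5}): φ is true.
  s4 (successors {s1, s2, s4, s5}): φ is true.
  s5 (successors {s0, s2, s4, s5}): φ is true.
For instance, at s3:
  At s3: ◇s is true, ¬q is true, so ◇s ∧ ¬q is true.
    At s3: ◇s requires s at some successor in {s0, s1, s2, s5}.
      s holds at s0, so ◇s is true at s3.
Satisfying worlds: {s1, s3, s4, s5}

4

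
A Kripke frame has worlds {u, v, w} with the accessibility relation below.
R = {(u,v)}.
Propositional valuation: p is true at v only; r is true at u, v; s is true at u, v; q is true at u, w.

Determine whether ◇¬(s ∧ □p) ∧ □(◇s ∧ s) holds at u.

At u: ◇¬(s ∧ □p) is false, □(◇s ∧ s) is false, so ◇¬(s ∧ □p) ∧ □(◇s ∧ s) is false.
  At u: ◇¬(s ∧ □p) requires ¬(s ∧ □p) at some successor in {v}.
    At v: ¬(s ∧ □p) is false.
  So ◇¬(s ∧ □p) is false at u.
  At u: □(◇s ∧ s) requires ◇s ∧ s at every successor {v}.
    ◇s ∧ s fails at v, so □(◇s ∧ s) is false at u.
      At v: ◇s is false, s is true, so ◇s ∧ s is false.

No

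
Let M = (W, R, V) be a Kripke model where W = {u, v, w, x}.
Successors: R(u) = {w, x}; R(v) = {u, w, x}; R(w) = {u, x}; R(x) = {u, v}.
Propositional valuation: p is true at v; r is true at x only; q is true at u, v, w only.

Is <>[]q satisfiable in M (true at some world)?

Let φ = <>[]q. Evaluate φ at each world:
  u (successors {w, x}): φ is true.
  v (successors {u, w, x}): φ is true.
  w (successors {u, x}): φ is true.
  x (successors {u, v}): φ is false.
Detail at u (witness):
  At u: <>[]q requires []q at some successor in {w, x}.
    []q holds at x, so <>[]q is true at u.
      At x: []q requires q at every successor {u, v}.
        At u: q is true.
        At v: q is true.
      So []q is true at x.

Yes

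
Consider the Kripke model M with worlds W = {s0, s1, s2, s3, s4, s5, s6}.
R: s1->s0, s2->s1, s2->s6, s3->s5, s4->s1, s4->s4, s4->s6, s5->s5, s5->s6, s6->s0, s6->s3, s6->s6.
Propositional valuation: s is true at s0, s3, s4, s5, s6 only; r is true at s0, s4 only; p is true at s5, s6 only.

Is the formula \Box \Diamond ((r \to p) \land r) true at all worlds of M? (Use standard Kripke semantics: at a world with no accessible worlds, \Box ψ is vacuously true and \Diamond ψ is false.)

No

Let φ = \Box \Diamond ((r \to p) \land r). Evaluate φ at each world:
  s0 (successors ∅): φ is true.
  s1 (successors {s0}): φ is false.
  s2 (successors {s1, s6}): φ is false.
  s3 (successors {s5}): φ is false.
  s4 (successors {s1, s4, s6}): φ is false.
  s5 (successors {s5, s6}): φ is false.
  s6 (successors {s0, s3, s6}): φ is false.
Detail at s1 (counterexample):
  At s1: \Box \Diamond ((r \to p) \land r) requires \Diamond ((r \to p) \land r) at every successor {s0}.
    \Diamond ((r \to p) \land r) fails at s0, so \Box \Diamond ((r \to p) \land r) is false at s1.
      At s0: no accessible worlds, so \Diamond ((r \to p) \land r) is false.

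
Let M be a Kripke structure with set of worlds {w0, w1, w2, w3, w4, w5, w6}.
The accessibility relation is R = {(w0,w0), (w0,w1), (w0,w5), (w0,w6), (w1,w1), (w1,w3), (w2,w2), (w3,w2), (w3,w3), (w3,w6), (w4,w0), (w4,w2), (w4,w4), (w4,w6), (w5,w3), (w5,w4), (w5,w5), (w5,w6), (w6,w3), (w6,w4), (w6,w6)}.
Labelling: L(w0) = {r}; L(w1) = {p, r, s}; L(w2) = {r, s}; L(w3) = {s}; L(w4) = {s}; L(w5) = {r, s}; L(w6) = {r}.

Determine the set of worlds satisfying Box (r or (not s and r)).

Let φ = Box (r or (not s and r)). Evaluate φ at each world:
  w0 (successors {w0, w1, w5, w6}): φ is true.
  w1 (successors {w1, w3}): φ is false.
  w2 (successors {w2}): φ is true.
  w3 (successors {w2, w3, w6}): φ is false.
  w4 (successors {w0, w2, w4, w6}): φ is false.
  w5 (successors {w3, w4, w5, w6}): φ is false.
  w6 (successors {w3, w4, w6}): φ is false.
For instance, at w1:
  At w1: Box (r or (not s and r)) requires r or (not s and r) at every successor {w1, w3}.
    r or (not s and r) fails at w3, so Box (r or (not s and r)) is false at w1.
Satisfying worlds: {w0, w2}

w0, w2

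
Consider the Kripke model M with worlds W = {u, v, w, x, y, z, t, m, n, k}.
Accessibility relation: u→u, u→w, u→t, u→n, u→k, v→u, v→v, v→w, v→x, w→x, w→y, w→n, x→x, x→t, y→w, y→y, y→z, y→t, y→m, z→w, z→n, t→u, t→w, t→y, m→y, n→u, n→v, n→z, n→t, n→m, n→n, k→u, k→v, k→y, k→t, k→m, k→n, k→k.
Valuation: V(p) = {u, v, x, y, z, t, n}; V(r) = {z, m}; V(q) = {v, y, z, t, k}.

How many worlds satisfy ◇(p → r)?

7

Let φ = ◇(p → r). Evaluate φ at each world:
  u (successors {u, w, t, n, k}): φ is true.
  v (successors {u, v, w, x}): φ is true.
  w (successors {x, y, n}): φ is false.
  x (successors {x, t}): φ is false.
  y (successors {w, y, z, t, m}): φ is true.
  z (successors {w, n}): φ is true.
  t (successors {u, w, y}): φ is true.
  m (successors {y}): φ is false.
  n (successors {u, v, z, t, m, n}): φ is true.
  k (successors {u, v, y, t, m, n, k}): φ is true.
For instance, at k:
  At k: ◇(p → r) requires p → r at some successor in {u, v, y, t, m, n, k}.
    p → r holds at m, so ◇(p → r) is true at k.
Satisfying worlds: {u, v, y, z, t, n, k}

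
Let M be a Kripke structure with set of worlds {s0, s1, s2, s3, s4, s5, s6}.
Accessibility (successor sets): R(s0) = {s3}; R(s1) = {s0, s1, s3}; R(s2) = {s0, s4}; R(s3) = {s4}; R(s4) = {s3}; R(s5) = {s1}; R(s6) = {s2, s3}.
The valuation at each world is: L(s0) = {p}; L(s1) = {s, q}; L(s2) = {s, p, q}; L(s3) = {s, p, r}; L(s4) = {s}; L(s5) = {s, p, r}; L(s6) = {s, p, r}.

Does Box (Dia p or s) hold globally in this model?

Recall that Box ψ holds at a world iff ψ holds at every accessible world, and Dia ψ holds iff ψ holds at some accessible world.
Let φ = Box (Dia p or s). Evaluate φ at each world:
  s0 (successors {s3}): φ is true.
  s1 (successors {s0, s1, s3}): φ is true.
  s2 (successors {s0, s4}): φ is true.
  s3 (successors {s4}): φ is true.
  s4 (successors {s3}): φ is true.
  s5 (successors {s1}): φ is true.
  s6 (successors {s2, s3}): φ is true.
For instance, at s3:
  At s3: Box (Dia p or s) requires Dia p or s at every successor {s4}.
      At s4: Dia p is true, s is true, so Dia p or s is true.
  So Box (Dia p or s) is true at s3.

Yes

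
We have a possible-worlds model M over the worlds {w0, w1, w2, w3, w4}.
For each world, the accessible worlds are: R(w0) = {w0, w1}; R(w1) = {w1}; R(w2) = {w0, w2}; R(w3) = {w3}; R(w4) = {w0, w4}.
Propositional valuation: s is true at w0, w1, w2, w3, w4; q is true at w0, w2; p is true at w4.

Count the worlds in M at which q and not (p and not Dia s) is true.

2

Let φ = q and not (p and not Dia s). Evaluate φ at each world:
  w0 (successors {w0, w1}): φ is true.
  w1 (successors {w1}): φ is false.
  w2 (successors {w0, w2}): φ is true.
  w3 (successors {w3}): φ is false.
  w4 (successors {w0, w4}): φ is false.
For instance, at w0:
  At w0: q is true, not (p and not Dia s) is true, so q and not (p and not Dia s) is true.
    At w0: p and not Dia s is false, so not (p and not Dia s) is true.
      At w0: p is false, not Dia s is false, so p and not Dia s is false.
Satisfying worlds: {w0, w2}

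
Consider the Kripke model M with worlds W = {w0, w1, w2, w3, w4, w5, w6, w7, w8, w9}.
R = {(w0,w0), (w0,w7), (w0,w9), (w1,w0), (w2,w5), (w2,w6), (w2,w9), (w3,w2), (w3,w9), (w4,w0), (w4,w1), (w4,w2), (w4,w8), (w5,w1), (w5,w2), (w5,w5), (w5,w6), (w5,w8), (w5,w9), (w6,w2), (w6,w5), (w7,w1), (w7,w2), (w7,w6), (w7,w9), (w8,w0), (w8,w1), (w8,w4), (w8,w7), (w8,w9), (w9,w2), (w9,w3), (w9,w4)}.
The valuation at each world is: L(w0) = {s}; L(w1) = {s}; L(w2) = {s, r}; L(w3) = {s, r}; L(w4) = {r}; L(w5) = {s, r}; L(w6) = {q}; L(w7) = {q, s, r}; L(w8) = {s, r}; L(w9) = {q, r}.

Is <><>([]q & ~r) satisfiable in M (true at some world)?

No

Recall that []ψ holds at a world iff ψ holds at every accessible world, and <>ψ holds iff ψ holds at some accessible world.
Let φ = <><>([]q & ~r). Evaluate φ at each world:
  w0 (successors {w0, w7, w9}): φ is false.
  w1 (successors {w0}): φ is false.
  w2 (successors {w5, w6, w9}): φ is false.
  w3 (successors {w2, w9}): φ is false.
  w4 (successors {w0, w1, w2, w8}): φ is false.
  w5 (successors {w1, w2, w5, w6, w8, w9}): φ is false.
  w6 (successors {w2, w5}): φ is false.
  w7 (successors {w1, w2, w6, w9}): φ is false.
  w8 (successors {w0, w1, w4, w7, w9}): φ is false.
  w9 (successors {w2, w3, w4}): φ is false.
For instance, at w1:
  At w1: <><>([]q & ~r) requires <>([]q & ~r) at some successor in {w0}.
    At w0: <>([]q & ~r) is false.
  So <><>([]q & ~r) is false at w1.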